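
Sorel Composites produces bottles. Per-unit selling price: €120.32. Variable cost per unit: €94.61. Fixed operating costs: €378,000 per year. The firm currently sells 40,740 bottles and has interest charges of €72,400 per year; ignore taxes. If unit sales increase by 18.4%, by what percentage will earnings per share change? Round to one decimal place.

+32.3%

Contribution at this volume is 40,740 × €25.71 = €1,047,425.40.
EBIT = €1,047,425.40 − €378,000 = €669,425.40.
Interest = €72,400.00, so EBIT − I = €597,025.40.
Degree of combined leverage = contribution ÷ (EBIT − I) = €1,047,425.40 ÷ €597,025.40 = 1.7544.
%ΔEPS = DCL × %ΔSales = 1.7544 × +18.4% = +32.3%.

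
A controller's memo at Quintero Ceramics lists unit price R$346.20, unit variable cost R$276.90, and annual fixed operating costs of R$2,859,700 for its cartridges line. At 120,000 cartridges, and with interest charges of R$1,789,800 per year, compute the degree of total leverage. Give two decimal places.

2.27

Total contribution margin = 120,000 × R$69.30 = R$8,316,000.00.
Subtracting fixed costs: EBIT = R$8,316,000.00 − R$2,859,700 = R$5,456,300.00. Interest = R$1,789,800.00.
DOL = R$8,316,000.00 ÷ R$5,456,300.00 = 1.5241; DFL = R$5,456,300.00 ÷ R$3,666,500.00 = 1.4881.
Combined leverage = 1.5241 × 1.4881 = 2.2680.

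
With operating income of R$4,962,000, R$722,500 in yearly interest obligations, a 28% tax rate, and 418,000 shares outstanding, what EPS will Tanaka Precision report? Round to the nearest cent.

R$7.30

Pre-tax income = R$4,962,000 − R$722,500.00 = R$4,239,500.00.
Net income = R$4,239,500.00 × (1 − 0.28) = R$3,052,440.00.
EPS = R$3,052,440.00 ÷ 418,000 = R$7.30.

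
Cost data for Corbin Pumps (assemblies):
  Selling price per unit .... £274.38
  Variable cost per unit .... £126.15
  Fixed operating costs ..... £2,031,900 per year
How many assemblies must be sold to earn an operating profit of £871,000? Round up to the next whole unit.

Contribution margin per unit = £274.38 − £126.15 = £148.23.
Required volume = (fixed costs + target profit) ÷ CM = (£2,031,900 + £871,000) ÷ £148.23 = 19,583.75, so 19,584 assemblies.

19,584 assemblies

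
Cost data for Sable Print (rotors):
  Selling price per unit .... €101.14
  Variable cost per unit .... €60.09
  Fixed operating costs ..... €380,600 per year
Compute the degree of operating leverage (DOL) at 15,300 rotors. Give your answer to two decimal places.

At 15,300 units, contribution = 15,300 × €41.05 = €628,065.00.
Subtracting fixed costs: EBIT = €628,065.00 − €380,600 = €247,465.00.
So DOL = total CM / EBIT = €628,065.00 / €247,465.00 = 2.5380.

2.54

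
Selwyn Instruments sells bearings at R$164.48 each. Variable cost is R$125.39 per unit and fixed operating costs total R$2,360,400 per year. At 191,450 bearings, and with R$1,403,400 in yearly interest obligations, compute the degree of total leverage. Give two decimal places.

2.01

Total contribution margin = 191,450 × R$39.09 = R$7,483,780.50.
Operating income = contribution − fixed costs = R$7,483,780.50 − R$2,360,400 = R$5,123,380.50. Interest = R$1,403,400.00.
DOL = R$7,483,780.50 ÷ R$5,123,380.50 = 1.4607; DFL = R$5,123,380.50 ÷ R$3,719,980.50 = 1.3773.
Combined leverage = 1.4607 × 1.3773 = 2.0118.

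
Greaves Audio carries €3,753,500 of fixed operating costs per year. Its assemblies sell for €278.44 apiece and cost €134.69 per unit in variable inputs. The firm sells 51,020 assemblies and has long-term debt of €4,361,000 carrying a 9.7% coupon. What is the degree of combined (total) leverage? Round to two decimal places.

2.32

Total contribution margin = 51,020 × €143.75 = €7,334,125.00.
EBIT = €7,334,125.00 − €3,753,500 = €3,580,625.00. Interest = €423,017.00, so EBIT − I = €3,157,608.00.
Degree of total leverage = total CM / (EBIT − interest) = €7,334,125.00 / €3,157,608.00 = 2.3227.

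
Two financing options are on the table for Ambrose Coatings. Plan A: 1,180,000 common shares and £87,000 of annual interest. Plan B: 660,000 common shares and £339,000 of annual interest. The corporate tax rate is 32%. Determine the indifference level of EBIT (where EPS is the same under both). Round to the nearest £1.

£658,846

Set EPS_A = EPS_B: (EBIT − £87,000)(1 − 0.32) ÷ 1,180,000 = (EBIT − £339,000)(1 − 0.32) ÷ 660,000.
The (1 − t) factor cancels: (EBIT − 87,000) × 660,000 = (EBIT − 339,000) × 1,180,000.
Solving, EBIT = (339,000·1,180,000 − 87,000·660,000) / (1,180,000 − 660,000) = 342,600,000,000 / 520,000 = 658,846.15.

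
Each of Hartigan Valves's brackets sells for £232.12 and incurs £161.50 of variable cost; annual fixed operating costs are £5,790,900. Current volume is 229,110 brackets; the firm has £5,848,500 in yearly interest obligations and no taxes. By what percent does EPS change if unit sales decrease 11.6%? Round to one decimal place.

Contribution at this volume is 229,110 × £70.62 = £16,179,748.20.
Subtracting fixed costs: EBIT = £16,179,748.20 − £5,790,900 = £10,388,848.20.
Interest = £5,848,500.00, so EBIT − I = £4,540,348.20.
DCL = total CM / (EBIT − I) = £16,179,748.20 / £4,540,348.20 = 3.5635.
EPS therefore changes by 3.5635 × (-11.6%) = -41.3%.

-41.3%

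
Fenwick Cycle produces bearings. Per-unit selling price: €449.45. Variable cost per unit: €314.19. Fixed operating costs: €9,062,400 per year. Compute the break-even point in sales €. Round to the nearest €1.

€30,113,084

CM per unit = €449.45 − €314.19 = €135.26; CM ratio = €135.26 / €449.45 = 0.3009.
Break-even revenue = fixed costs × price ÷ CM = €9,062,400 × €449.45 ÷ €135.26 = €30,113,084.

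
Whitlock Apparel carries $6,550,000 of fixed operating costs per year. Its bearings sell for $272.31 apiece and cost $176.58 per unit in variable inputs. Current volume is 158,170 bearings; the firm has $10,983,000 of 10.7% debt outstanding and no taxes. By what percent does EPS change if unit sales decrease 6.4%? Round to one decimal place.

-13.1%

At 158,170 units, contribution = 158,170 × $95.73 = $15,141,614.10.
EBIT = $15,141,614.10 − $6,550,000 = $8,591,614.10.
Interest = $1,175,181.00, so EBIT − I = $7,416,433.10.
Degree of combined leverage = contribution ÷ (EBIT − I) = $15,141,614.10 ÷ $7,416,433.10 = 2.0416.
EPS therefore changes by 2.0416 × (-6.4%) = -13.1%.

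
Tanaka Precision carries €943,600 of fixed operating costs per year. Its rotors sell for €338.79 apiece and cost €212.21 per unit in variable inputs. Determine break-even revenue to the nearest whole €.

€2,525,535

Contribution margin per unit = €338.79 − €212.21 = €126.58, a CM ratio of €126.58 ÷ €338.79 = 0.3736.
Break-even sales = FC ÷ CM ratio = €943,600 × €338.79 / €126.58 = €2,525,535.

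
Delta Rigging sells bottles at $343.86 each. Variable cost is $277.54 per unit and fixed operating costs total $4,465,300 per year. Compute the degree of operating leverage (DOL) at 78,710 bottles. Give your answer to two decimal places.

6.92

Total contribution margin = 78,710 × $66.32 = $5,220,047.20.
EBIT = $5,220,047.20 − $4,465,300 = $754,747.20.
DOL = contribution ÷ EBIT = $5,220,047.20 ÷ $754,747.20 = 6.9163.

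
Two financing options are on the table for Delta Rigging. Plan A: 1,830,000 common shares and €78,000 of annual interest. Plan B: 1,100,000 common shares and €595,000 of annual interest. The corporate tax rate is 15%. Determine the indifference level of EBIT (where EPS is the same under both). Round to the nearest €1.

Set EPS_A = EPS_B: (EBIT − €78,000)(1 − 0.15) ÷ 1,830,000 = (EBIT − €595,000)(1 − 0.15) ÷ 1,100,000.
Cancelling (1 − t) and cross-multiplying: 1,100,000·(EBIT − 78,000) = 1,830,000·(EBIT − 595,000).
Solving, EBIT = (595,000·1,830,000 − 78,000·1,100,000) / (1,830,000 − 1,100,000) = 1,003,050,000,000 / 730,000 = 1,374,041.10.

€1,374,041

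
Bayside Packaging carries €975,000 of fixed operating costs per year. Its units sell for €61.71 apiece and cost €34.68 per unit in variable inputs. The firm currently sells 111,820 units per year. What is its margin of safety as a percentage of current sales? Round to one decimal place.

67.7%

Unit CM = price − variable cost = €61.71 − €34.68 = €27.03. Break-even units = €975,000 ÷ €27.03 = 36,071.03; break-even revenue = 36,071.03 × €61.71 = €2,225,943.40.
Current sales = 111,820 × €61.71 = €6,900,412.20.
Margin of safety = (€6,900,412.20 − €2,225,943.40) ÷ €6,900,412.20 = 67.7%.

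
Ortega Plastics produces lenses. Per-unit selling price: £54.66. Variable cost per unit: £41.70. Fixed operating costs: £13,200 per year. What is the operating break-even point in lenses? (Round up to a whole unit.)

1,019 lenses

Unit CM = price − variable cost = £54.66 − £41.70 = £12.96.
Break-even Q = £13,200 / £12.96 = 1,018.52 → 1,019 lenses.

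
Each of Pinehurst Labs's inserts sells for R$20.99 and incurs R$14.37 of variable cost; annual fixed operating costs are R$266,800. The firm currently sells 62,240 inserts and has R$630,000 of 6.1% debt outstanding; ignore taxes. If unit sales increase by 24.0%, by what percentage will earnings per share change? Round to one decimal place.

+92.6%

At 62,240 units, contribution = 62,240 × R$6.62 = R$412,028.80.
EBIT = R$412,028.80 − R$266,800 = R$145,228.80.
After interest of R$38,430.00, pre-tax earnings = R$106,798.80.
Degree of combined leverage = contribution ÷ (EBIT − I) = R$412,028.80 ÷ R$106,798.80 = 3.8580.
%ΔEPS = DCL × %ΔSales = 3.8580 × +24.0% = +92.6%.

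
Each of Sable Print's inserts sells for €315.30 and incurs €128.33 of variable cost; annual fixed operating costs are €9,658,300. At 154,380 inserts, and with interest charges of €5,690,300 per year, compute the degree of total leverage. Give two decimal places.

Total contribution margin = 154,380 × €186.97 = €28,864,428.60.
Subtracting fixed costs: EBIT = €28,864,428.60 − €9,658,300 = €19,206,128.60. Interest = €5,690,300.00.
DOL = €28,864,428.60 ÷ €19,206,128.60 = 1.5029; DFL = €19,206,128.60 ÷ €13,515,828.60 = 1.4210.
Combined leverage = 1.5029 × 1.4210 = 2.1356.

2.14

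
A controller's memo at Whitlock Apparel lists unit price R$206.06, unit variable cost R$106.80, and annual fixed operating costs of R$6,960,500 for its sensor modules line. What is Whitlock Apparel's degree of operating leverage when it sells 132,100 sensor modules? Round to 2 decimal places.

Contribution at this volume is 132,100 × R$99.26 = R$13,112,246.00.
EBIT = R$13,112,246.00 − R$6,960,500 = R$6,151,746.00.
DOL = contribution ÷ EBIT = R$13,112,246.00 ÷ R$6,151,746.00 = 2.1315.

2.13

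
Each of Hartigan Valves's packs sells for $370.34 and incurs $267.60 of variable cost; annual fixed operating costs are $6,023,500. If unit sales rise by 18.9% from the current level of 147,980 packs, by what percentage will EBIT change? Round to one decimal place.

+31.3%

Total contribution margin = 147,980 × $102.74 = $15,203,465.20.
Operating income = contribution − fixed costs = $15,203,465.20 − $6,023,500 = $9,179,965.20.
DOL = contribution ÷ EBIT = $15,203,465.20 ÷ $9,179,965.20 = 1.6562.
So EBIT moves 1.6562 × (+18.9%) = +31.3%.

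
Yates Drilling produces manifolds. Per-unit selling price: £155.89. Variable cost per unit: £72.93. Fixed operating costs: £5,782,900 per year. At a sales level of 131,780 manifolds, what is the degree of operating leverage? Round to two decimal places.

2.12

Contribution at this volume is 131,780 × £82.96 = £10,932,468.80.
Operating income = contribution − fixed costs = £10,932,468.80 − £5,782,900 = £5,149,568.80.
Degree of operating leverage = £10,932,468.80 / £5,149,568.80 = 2.1230.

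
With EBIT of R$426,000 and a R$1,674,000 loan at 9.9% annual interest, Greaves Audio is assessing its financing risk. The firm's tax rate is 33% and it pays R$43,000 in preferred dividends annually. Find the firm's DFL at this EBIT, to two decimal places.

2.17

Annual interest charges come to R$165,726.00.
Preferred dividends grossed up pre-tax: R$43,000 / (1 − 0.33) = R$64,179.10.
DFL = EBIT ÷ [EBIT − I − D_p/(1−t)] = R$426,000 ÷ [R$426,000 − R$165,726.00 − R$64,179.10] = R$426,000 ÷ R$196,094.90 = 2.1724.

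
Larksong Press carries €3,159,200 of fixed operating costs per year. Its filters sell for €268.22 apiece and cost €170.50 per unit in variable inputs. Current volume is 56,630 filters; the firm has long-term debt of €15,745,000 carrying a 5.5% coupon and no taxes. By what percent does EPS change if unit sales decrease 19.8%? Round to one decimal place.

-72.6%

At 56,630 units, contribution = 56,630 × €97.72 = €5,533,883.60.
Subtracting fixed costs: EBIT = €5,533,883.60 − €3,159,200 = €2,374,683.60.
Interest = €865,975.00, so EBIT − I = €1,508,708.60.
Degree of combined leverage = contribution ÷ (EBIT − I) = €5,533,883.60 ÷ €1,508,708.60 = 3.6680.
EPS therefore changes by 3.6680 × (-19.8%) = -72.6%.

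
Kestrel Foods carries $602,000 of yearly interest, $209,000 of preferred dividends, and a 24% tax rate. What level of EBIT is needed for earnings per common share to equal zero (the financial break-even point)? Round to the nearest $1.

Grossing the preferred dividend up to pre-tax terms: $209,000 / (1 − 0.24) = $275,000.00.
EPS = 0 when EBIT covers interest plus the pre-tax preferred burden: $602,000 + $275,000.00 = $877,000.00.

$877,000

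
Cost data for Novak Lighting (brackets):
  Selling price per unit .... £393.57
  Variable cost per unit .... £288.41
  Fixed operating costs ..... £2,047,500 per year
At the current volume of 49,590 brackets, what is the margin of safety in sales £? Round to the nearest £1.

Contribution margin per unit = £393.57 − £288.41 = £105.16. Break-even units = £2,047,500 ÷ £105.16 = 19,470.33; break-even revenue = 19,470.33 × £393.57 = £7,662,938.14.
Current sales = 49,590 × £393.57 = £19,517,136.30.
Margin of safety = £19,517,136.30 − £7,662,938.14 = £11,854,198.

£11,854,198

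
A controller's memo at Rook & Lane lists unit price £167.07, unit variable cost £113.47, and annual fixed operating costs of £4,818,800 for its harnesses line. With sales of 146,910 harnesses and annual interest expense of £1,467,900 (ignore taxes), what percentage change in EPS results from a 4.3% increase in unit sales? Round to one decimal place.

Contribution at this volume is 146,910 × £53.60 = £7,874,376.00.
Operating income = contribution − fixed costs = £7,874,376.00 − £4,818,800 = £3,055,576.00.
After interest of £1,467,900.00, pre-tax earnings = £1,587,676.00.
DCL = total CM / (EBIT − I) = £7,874,376.00 / £1,587,676.00 = 4.9597.
EPS therefore changes by 4.9597 × (+4.3%) = +21.3%.

+21.3%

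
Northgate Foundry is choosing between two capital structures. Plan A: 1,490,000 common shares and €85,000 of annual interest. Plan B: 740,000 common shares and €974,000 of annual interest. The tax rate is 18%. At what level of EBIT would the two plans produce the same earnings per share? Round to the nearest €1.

€1,851,147

At indifference, (EBIT − 85,000)(1 − t)/1,490,000 = (EBIT − 974,000)(1 − t)/740,000.
The (1 − t) factor cancels: (EBIT − 85,000) × 740,000 = (EBIT − 974,000) × 1,490,000.
EBIT × (1,490,000 − 740,000) = 974,000 × 1,490,000 − 85,000 × 740,000 = 1,388,360,000,000, so EBIT = 1,388,360,000,000 ÷ 750,000 = 1,851,146.67.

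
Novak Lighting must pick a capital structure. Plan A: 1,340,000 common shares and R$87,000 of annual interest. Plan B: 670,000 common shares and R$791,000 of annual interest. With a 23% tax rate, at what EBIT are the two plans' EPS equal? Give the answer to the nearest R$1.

R$1,495,000

At indifference, (EBIT − 87,000)(1 − t)/1,340,000 = (EBIT − 791,000)(1 − t)/670,000.
The (1 − t) factor cancels: (EBIT − 87,000) × 670,000 = (EBIT − 791,000) × 1,340,000.
EBIT × (1,340,000 − 670,000) = 791,000 × 1,340,000 − 87,000 × 670,000 = 1,001,650,000,000, so EBIT = 1,001,650,000,000 ÷ 670,000 = 1,495,000.00.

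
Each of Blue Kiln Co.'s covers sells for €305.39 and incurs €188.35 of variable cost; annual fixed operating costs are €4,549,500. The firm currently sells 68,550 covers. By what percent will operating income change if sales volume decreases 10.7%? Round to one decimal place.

Total contribution margin = 68,550 × €117.04 = €8,023,092.00.
Subtracting fixed costs: EBIT = €8,023,092.00 − €4,549,500 = €3,473,592.00.
So DOL = total CM / EBIT = €8,023,092.00 / €3,473,592.00 = 2.3097.
%ΔEBIT = DOL × %ΔSales = 2.3097 × -10.7% = -24.7%.

-24.7%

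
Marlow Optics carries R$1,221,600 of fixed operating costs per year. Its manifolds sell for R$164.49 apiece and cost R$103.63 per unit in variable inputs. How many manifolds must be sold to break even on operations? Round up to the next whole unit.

Unit CM = price − variable cost = R$164.49 − R$103.63 = R$60.86.
Break-even Q = R$1,221,600 / R$60.86 = 20,072.30 → 20,073 manifolds.

20,073 manifolds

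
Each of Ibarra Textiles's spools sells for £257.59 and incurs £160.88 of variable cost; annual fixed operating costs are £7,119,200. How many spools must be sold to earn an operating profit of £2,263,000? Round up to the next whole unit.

97,014 spools

Each unit contributes £257.59 − £160.88 = £96.71.
Need Q such that Q × £96.71 − £7,119,200 = £2,263,000, i.e. Q = £9,382,200 / £96.71 = 97,013.75 → 97,014.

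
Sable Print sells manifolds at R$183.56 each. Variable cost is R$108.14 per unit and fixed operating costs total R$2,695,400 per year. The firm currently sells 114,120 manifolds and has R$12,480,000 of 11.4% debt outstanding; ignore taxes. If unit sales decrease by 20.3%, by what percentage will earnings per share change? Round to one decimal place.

-38.9%

At 114,120 units, contribution = 114,120 × R$75.42 = R$8,606,930.40.
Operating income = contribution − fixed costs = R$8,606,930.40 − R$2,695,400 = R$5,911,530.40.
After interest of R$1,422,720.00, pre-tax earnings = R$4,488,810.40.
DCL = total CM / (EBIT − I) = R$8,606,930.40 / R$4,488,810.40 = 1.9174.
%ΔEPS = DCL × %ΔSales = 1.9174 × -20.3% = -38.9%.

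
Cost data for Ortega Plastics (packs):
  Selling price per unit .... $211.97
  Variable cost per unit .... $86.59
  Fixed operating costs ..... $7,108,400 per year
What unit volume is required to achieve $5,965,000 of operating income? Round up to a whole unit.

104,271 packs

Each unit contributes $211.97 − $86.59 = $125.38.
Units = (FC + target) / CM = ($7,108,400 + $5,965,000) / $125.38 = 104,270.22, so 104,271 packs.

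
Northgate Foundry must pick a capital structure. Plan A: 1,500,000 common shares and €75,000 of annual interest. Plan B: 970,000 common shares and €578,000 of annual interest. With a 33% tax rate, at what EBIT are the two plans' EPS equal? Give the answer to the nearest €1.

Set EPS_A = EPS_B: (EBIT − €75,000)(1 − 0.33) ÷ 1,500,000 = (EBIT − €578,000)(1 − 0.33) ÷ 970,000.
Cancelling (1 − t) and cross-multiplying: 970,000·(EBIT − 75,000) = 1,500,000·(EBIT − 578,000).
EBIT × (1,500,000 − 970,000) = 578,000 × 1,500,000 − 75,000 × 970,000 = 794,250,000,000, so EBIT = 794,250,000,000 ÷ 530,000 = 1,498,584.91.

€1,498,585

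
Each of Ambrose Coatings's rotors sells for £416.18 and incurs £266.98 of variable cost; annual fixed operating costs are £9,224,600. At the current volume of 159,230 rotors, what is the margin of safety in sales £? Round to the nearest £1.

Each unit contributes £416.18 − £266.98 = £149.20. Break-even units = £9,224,600 ÷ £149.20 = 61,827.08; break-even revenue = 61,827.08 × £416.18 = £25,731,193.22.
Actual sales revenue = 159,230 × £416.18 = £66,268,341.40.
Margin of safety = £66,268,341.40 − £25,731,193.22 = £40,537,148.

£40,537,148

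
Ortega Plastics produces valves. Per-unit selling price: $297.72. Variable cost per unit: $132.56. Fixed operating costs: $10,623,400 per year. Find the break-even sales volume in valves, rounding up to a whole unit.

64,322 valves

Contribution margin per unit = $297.72 − $132.56 = $165.16.
Units to break even: $10,623,400 ÷ $165.16 = 64,321.87, rounded up to 64,322.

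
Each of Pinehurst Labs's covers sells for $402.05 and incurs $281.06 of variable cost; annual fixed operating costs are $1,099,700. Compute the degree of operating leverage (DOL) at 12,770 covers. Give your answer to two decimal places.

Total contribution margin = 12,770 × $120.99 = $1,545,042.30.
Operating income = contribution − fixed costs = $1,545,042.30 − $1,099,700 = $445,342.30.
DOL = contribution ÷ EBIT = $1,545,042.30 ÷ $445,342.30 = 3.4693.

3.47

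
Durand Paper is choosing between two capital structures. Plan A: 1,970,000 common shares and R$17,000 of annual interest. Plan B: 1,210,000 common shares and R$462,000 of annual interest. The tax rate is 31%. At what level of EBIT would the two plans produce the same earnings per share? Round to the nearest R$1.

At indifference, (EBIT − 17,000)(1 − t)/1,970,000 = (EBIT − 462,000)(1 − t)/1,210,000.
Cancelling (1 − t) and cross-multiplying: 1,210,000·(EBIT − 17,000) = 1,970,000·(EBIT − 462,000).
Solving, EBIT = (462,000·1,970,000 − 17,000·1,210,000) / (1,970,000 − 1,210,000) = 889,570,000,000 / 760,000 = 1,170,486.84.

R$1,170,487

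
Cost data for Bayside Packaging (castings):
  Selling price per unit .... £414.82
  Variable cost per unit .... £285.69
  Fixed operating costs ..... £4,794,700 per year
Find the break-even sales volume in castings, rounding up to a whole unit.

Unit CM = price − variable cost = £414.82 − £285.69 = £129.13.
Units to break even: £4,794,700 ÷ £129.13 = 37,130.80, rounded up to 37,131.

37,131 castings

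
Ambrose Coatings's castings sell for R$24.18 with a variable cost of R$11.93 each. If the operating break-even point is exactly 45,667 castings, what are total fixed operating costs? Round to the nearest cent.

Contribution margin per unit = R$24.18 − R$11.93 = R$12.25.
Fixed costs = break-even units × CM = 45,667 × R$12.25 = R$559,420.75.

R$559,420.75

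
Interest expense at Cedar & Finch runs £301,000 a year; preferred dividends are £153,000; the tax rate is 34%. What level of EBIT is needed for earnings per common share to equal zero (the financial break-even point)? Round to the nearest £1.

Preferred dividends are paid after tax, so their pre-tax equivalent is £153,000 ÷ (1 − 0.34) = £231,818.18.
EPS = 0 when EBIT covers interest plus the pre-tax preferred burden: £301,000 + £231,818.18 = £532,818.18.

£532,818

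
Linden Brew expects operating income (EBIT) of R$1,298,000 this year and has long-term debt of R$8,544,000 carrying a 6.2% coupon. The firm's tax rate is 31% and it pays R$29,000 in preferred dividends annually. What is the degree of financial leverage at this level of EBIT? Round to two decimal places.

Annual interest charges come to R$529,728.00.
Pre-tax preferred-dividend burden = R$29,000 ÷ (1 − 0.31) = R$42,028.99.
DFL = EBIT ÷ [EBIT − I − D_p/(1−t)] = R$1,298,000 ÷ [R$1,298,000 − R$529,728.00 − R$42,028.99] = R$1,298,000 ÷ R$726,243.01 = 1.7873.

1.79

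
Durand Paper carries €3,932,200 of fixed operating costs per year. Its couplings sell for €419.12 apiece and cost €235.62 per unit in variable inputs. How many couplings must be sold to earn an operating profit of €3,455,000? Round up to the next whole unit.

Contribution margin per unit = €419.12 − €235.62 = €183.50.
Required volume = (fixed costs + target profit) ÷ CM = (€3,932,200 + €3,455,000) ÷ €183.50 = 40,257.22, so 40,258 couplings.

40,258 couplings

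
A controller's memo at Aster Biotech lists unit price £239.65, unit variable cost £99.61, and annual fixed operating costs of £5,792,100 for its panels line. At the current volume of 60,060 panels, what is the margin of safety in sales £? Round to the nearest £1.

£4,481,377

Each unit contributes £239.65 − £99.61 = £140.04. Break-even units = £5,792,100 ÷ £140.04 = 41,360.33; break-even revenue = 41,360.33 × £239.65 = £9,912,002.04.
Current sales = 60,060 × £239.65 = £14,393,379.00.
Margin of safety = £14,393,379.00 − £9,912,002.04 = £4,481,377.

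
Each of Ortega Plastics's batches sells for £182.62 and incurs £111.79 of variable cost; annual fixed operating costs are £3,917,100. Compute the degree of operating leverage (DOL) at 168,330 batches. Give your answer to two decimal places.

At 168,330 units, contribution = 168,330 × £70.83 = £11,922,813.90.
Operating income = contribution − fixed costs = £11,922,813.90 − £3,917,100 = £8,005,713.90.
So DOL = total CM / EBIT = £11,922,813.90 / £8,005,713.90 = 1.4893.

1.49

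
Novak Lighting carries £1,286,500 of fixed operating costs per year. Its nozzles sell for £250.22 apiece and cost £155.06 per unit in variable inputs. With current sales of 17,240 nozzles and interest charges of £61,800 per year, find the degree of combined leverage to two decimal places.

5.61

Total contribution margin = 17,240 × £95.16 = £1,640,558.40.
Subtracting fixed costs: EBIT = £1,640,558.40 − £1,286,500 = £354,058.40. Interest = £61,800.00, so EBIT − I = £292,258.40.
Degree of total leverage = total CM / (EBIT − interest) = £1,640,558.40 / £292,258.40 = 5.6134.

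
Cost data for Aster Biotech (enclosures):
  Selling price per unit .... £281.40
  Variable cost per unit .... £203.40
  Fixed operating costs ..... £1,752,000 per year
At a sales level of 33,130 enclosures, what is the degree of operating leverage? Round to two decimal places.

At 33,130 units, contribution = 33,130 × £78.00 = £2,584,140.00.
Subtracting fixed costs: EBIT = £2,584,140.00 − £1,752,000 = £832,140.00.
Degree of operating leverage = £2,584,140.00 / £832,140.00 = 3.1054.

3.11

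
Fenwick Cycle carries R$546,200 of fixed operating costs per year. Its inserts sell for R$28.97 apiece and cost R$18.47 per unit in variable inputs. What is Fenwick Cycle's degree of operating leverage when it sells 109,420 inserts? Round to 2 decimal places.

At 109,420 units, contribution = 109,420 × R$10.50 = R$1,148,910.00.
Subtracting fixed costs: EBIT = R$1,148,910.00 − R$546,200 = R$602,710.00.
DOL = contribution ÷ EBIT = R$1,148,910.00 ÷ R$602,710.00 = 1.9062.

1.91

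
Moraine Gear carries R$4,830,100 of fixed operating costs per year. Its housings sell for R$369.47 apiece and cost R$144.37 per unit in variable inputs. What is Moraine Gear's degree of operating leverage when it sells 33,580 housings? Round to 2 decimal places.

At 33,580 units, contribution = 33,580 × R$225.10 = R$7,558,858.00.
EBIT = R$7,558,858.00 − R$4,830,100 = R$2,728,758.00.
So DOL = total CM / EBIT = R$7,558,858.00 / R$2,728,758.00 = 2.7701.

2.77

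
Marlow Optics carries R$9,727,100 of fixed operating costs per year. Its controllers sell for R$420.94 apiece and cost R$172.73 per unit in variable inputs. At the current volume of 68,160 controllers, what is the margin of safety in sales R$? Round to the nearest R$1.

R$12,195,056

Contribution margin per unit = R$420.94 − R$172.73 = R$248.21. Break-even units = R$9,727,100 ÷ R$248.21 = 39,188.99; break-even revenue = 39,188.99 × R$420.94 = R$16,496,214.79.
Current sales = 68,160 × R$420.94 = R$28,691,270.40.
Margin of safety = R$28,691,270.40 − R$16,496,214.79 = R$12,195,056.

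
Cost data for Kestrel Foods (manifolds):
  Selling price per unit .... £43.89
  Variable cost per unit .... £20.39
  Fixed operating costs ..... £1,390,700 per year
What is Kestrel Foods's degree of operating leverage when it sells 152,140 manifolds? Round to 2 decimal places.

1.64

Total contribution margin = 152,140 × £23.50 = £3,575,290.00.
EBIT = £3,575,290.00 − £1,390,700 = £2,184,590.00.
So DOL = total CM / EBIT = £3,575,290.00 / £2,184,590.00 = 1.6366.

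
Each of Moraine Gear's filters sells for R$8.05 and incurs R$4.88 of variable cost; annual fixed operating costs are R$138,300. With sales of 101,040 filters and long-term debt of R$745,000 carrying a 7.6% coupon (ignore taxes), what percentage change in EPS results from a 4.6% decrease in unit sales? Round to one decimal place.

Contribution at this volume is 101,040 × R$3.17 = R$320,296.80.
Subtracting fixed costs: EBIT = R$320,296.80 − R$138,300 = R$181,996.80.
After interest of R$56,620.00, pre-tax earnings = R$125,376.80.
DCL = total CM / (EBIT − I) = R$320,296.80 / R$125,376.80 = 2.5547.
%ΔEPS = DCL × %ΔSales = 2.5547 × -4.6% = -11.8%.

-11.8%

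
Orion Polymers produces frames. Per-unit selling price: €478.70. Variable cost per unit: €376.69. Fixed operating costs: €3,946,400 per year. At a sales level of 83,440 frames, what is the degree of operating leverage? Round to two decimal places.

Total contribution margin = 83,440 × €102.01 = €8,511,714.40.
Subtracting fixed costs: EBIT = €8,511,714.40 − €3,946,400 = €4,565,314.40.
DOL = contribution ÷ EBIT = €8,511,714.40 ÷ €4,565,314.40 = 1.8644.

1.86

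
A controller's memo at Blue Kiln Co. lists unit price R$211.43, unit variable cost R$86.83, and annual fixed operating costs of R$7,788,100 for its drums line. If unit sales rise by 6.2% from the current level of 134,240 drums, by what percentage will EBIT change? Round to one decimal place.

At 134,240 units, contribution = 134,240 × R$124.60 = R$16,726,304.00.
Subtracting fixed costs: EBIT = R$16,726,304.00 − R$7,788,100 = R$8,938,204.00.
So DOL = total CM / EBIT = R$16,726,304.00 / R$8,938,204.00 = 1.8713.
So EBIT moves 1.8713 × (+6.2%) = +11.6%.

+11.6%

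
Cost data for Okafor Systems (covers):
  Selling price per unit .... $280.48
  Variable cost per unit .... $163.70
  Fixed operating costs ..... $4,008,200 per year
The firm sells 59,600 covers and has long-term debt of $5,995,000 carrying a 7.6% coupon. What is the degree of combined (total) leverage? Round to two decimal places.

Total contribution margin = 59,600 × $116.78 = $6,960,088.00.
Operating income = contribution − fixed costs = $6,960,088.00 − $4,008,200 = $2,951,888.00. Interest = $455,620.00, so EBIT − I = $2,496,268.00.
Degree of total leverage = total CM / (EBIT − interest) = $6,960,088.00 / $2,496,268.00 = 2.7882.

2.79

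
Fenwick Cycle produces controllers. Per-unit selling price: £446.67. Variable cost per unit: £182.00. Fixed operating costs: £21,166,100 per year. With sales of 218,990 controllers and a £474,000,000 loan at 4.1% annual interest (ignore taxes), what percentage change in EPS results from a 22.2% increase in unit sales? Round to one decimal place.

+74.1%

Total contribution margin = 218,990 × £264.67 = £57,960,083.30.
Subtracting fixed costs: EBIT = £57,960,083.30 − £21,166,100 = £36,793,983.30.
Interest = £19,434,000.00, so EBIT − I = £17,359,983.30.
Degree of combined leverage = contribution ÷ (EBIT − I) = £57,960,083.30 ÷ £17,359,983.30 = 3.3387.
EPS therefore changes by 3.3387 × (+22.2%) = +74.1%.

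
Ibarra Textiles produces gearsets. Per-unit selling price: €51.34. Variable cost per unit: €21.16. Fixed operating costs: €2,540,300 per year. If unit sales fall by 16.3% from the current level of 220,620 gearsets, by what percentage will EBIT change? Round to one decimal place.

-26.4%

Total contribution margin = 220,620 × €30.18 = €6,658,311.60.
Operating income = contribution − fixed costs = €6,658,311.60 − €2,540,300 = €4,118,011.60.
Degree of operating leverage = €6,658,311.60 / €4,118,011.60 = 1.6169.
So EBIT moves 1.6169 × (-16.3%) = -26.4%.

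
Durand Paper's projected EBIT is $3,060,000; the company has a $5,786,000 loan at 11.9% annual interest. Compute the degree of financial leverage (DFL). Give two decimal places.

Interest = $688,534.00.
Degree of financial leverage = EBIT / (EBIT − interest) = $3,060,000 / $2,371,466.00 = 1.2903.

1.29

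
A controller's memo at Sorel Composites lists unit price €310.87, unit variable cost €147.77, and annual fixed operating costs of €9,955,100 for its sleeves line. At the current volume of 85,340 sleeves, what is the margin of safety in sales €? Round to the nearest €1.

€7,555,140

Unit CM = price − variable cost = €310.87 − €147.77 = €163.10. Break-even units = €9,955,100 ÷ €163.10 = 61,036.79; break-even revenue = 61,036.79 × €310.87 = €18,974,506.05.
Current sales = 85,340 × €310.87 = €26,529,645.80.
Margin of safety = €26,529,645.80 − €18,974,506.05 = €7,555,140.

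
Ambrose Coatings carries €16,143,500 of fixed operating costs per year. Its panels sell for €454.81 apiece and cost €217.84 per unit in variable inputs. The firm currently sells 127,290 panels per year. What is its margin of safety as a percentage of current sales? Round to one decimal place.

46.5%

Each unit contributes €454.81 − €217.84 = €236.97. Break-even units = €16,143,500 ÷ €236.97 = 68,124.66; break-even revenue = 68,124.66 × €454.81 = €30,983,775.31.
Actual sales revenue = 127,290 × €454.81 = €57,892,764.90.
Margin of safety = (€57,892,764.90 − €30,983,775.31) ÷ €57,892,764.90 = 46.5%.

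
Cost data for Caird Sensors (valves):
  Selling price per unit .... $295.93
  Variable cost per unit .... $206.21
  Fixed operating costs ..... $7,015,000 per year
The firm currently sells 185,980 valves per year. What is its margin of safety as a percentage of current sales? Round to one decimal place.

58.0%

Unit CM = price − variable cost = $295.93 − $206.21 = $89.72. Break-even units = $7,015,000 ÷ $89.72 = 78,187.70; break-even revenue = 78,187.70 × $295.93 = $23,138,084.60.
Current sales = 185,980 × $295.93 = $55,037,061.40.
Margin of safety = ($55,037,061.40 − $23,138,084.60) ÷ $55,037,061.40 = 58.0%.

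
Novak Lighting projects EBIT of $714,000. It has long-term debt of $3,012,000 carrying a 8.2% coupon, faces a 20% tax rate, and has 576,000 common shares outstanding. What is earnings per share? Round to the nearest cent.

Interest = $246,984.00, so EBT = $714,000 − $246,984.00 = $467,016.00.
After tax at 20%: net income = $467,016.00 × 0.80 = $373,612.80.
EPS = $373,612.80 ÷ 576,000 = $0.65.

$0.65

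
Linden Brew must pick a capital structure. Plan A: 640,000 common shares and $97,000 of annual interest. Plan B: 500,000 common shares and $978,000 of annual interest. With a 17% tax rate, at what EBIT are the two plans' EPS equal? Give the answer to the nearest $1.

Set EPS_A = EPS_B: (EBIT − $97,000)(1 − 0.17) ÷ 640,000 = (EBIT − $978,000)(1 − 0.17) ÷ 500,000.
Cancelling (1 − t) and cross-multiplying: 500,000·(EBIT − 97,000) = 640,000·(EBIT − 978,000).
Solving, EBIT = (978,000·640,000 − 97,000·500,000) / (640,000 − 500,000) = 577,420,000,000 / 140,000 = 4,124,428.57.

$4,124,429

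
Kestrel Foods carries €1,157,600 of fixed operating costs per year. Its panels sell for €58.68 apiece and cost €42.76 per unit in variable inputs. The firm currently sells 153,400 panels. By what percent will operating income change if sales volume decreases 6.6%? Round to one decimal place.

At 153,400 units, contribution = 153,400 × €15.92 = €2,442,128.00.
EBIT = €2,442,128.00 − €1,157,600 = €1,284,528.00.
DOL = contribution ÷ EBIT = €2,442,128.00 ÷ €1,284,528.00 = 1.9012.
%ΔEBIT = DOL × %ΔSales = 1.9012 × -6.6% = -12.5%.

-12.5%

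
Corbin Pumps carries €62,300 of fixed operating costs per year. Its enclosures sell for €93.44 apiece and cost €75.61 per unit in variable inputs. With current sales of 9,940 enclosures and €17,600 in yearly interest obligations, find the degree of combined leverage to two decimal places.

1.82

Contribution at this volume is 9,940 × €17.83 = €177,230.20.
EBIT = €177,230.20 − €62,300 = €114,930.20. Interest = €17,600.00, so EBIT − I = €97,330.20.
Degree of total leverage = total CM / (EBIT − interest) = €177,230.20 / €97,330.20 = 1.8209.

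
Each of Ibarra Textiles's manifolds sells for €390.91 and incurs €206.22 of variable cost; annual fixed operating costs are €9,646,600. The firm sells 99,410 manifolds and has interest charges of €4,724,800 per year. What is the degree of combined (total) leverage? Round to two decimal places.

At 99,410 units, contribution = 99,410 × €184.69 = €18,360,032.90.
Operating income = contribution − fixed costs = €18,360,032.90 − €9,646,600 = €8,713,432.90. Interest = €4,724,800.00, so EBIT − I = €3,988,632.90.
DCL = contribution ÷ (EBIT − I) = €18,360,032.90 ÷ €3,988,632.90 = 4.6031.

4.60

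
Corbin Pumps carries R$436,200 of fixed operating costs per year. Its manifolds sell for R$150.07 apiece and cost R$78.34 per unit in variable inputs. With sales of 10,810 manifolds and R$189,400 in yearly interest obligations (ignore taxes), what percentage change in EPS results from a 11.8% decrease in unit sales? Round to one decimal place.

-61.1%

Contribution at this volume is 10,810 × R$71.73 = R$775,401.30.
EBIT = R$775,401.30 − R$436,200 = R$339,201.30.
After interest of R$189,400.00, pre-tax earnings = R$149,801.30.
Degree of combined leverage = contribution ÷ (EBIT − I) = R$775,401.30 ÷ R$149,801.30 = 5.1762.
EPS therefore changes by 5.1762 × (-11.8%) = -61.1%.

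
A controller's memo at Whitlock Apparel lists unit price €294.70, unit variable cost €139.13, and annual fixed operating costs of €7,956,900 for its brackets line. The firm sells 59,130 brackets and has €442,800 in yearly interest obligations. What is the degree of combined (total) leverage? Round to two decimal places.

11.51

At 59,130 units, contribution = 59,130 × €155.57 = €9,198,854.10.
EBIT = €9,198,854.10 − €7,956,900 = €1,241,954.10. Interest = €442,800.00.
DOL = €9,198,854.10 ÷ €1,241,954.10 = 7.4068; DFL = €1,241,954.10 ÷ €799,154.10 = 1.5541.
Combined leverage = 7.4068 × 1.5541 = 11.5109.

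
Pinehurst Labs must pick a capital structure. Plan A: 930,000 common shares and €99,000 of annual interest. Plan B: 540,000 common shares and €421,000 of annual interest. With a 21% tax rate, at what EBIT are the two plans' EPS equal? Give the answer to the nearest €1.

€866,846

Set EPS_A = EPS_B: (EBIT − €99,000)(1 − 0.21) ÷ 930,000 = (EBIT − €421,000)(1 − 0.21) ÷ 540,000.
Cancelling (1 − t) and cross-multiplying: 540,000·(EBIT − 99,000) = 930,000·(EBIT − 421,000).
EBIT × (930,000 − 540,000) = 421,000 × 930,000 − 99,000 × 540,000 = 338,070,000,000, so EBIT = 338,070,000,000 ÷ 390,000 = 866,846.15.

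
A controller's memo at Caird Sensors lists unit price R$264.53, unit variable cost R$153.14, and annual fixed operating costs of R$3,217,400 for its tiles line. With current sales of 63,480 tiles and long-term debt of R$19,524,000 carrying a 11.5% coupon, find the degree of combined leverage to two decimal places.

Total contribution margin = 63,480 × R$111.39 = R$7,071,037.20.
EBIT = R$7,071,037.20 − R$3,217,400 = R$3,853,637.20. Interest = R$2,245,260.00.
DOL = R$7,071,037.20 ÷ R$3,853,637.20 = 1.8349; DFL = R$3,853,637.20 ÷ R$1,608,377.20 = 2.3960.
Combined leverage = 1.8349 × 2.3960 = 4.3964.

4.40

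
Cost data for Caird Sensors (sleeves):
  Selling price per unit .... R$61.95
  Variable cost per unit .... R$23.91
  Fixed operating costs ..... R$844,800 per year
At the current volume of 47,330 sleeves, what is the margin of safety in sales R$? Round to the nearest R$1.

Contribution margin per unit = R$61.95 − R$23.91 = R$38.04. Break-even units = R$844,800 ÷ R$38.04 = 22,208.20; break-even revenue = 22,208.20 × R$61.95 = R$1,375,798.11.
Actual sales revenue = 47,330 × R$61.95 = R$2,932,093.50.
Margin of safety = R$2,932,093.50 − R$1,375,798.11 = R$1,556,295.

R$1,556,295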